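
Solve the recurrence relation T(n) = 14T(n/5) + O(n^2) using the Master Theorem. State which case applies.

Master Theorem for T(n) = 14T(n/5) + O(n^2):

a = 14, b = 5, c = 2
log_b(a) = log_5(14) = 1.6397

Case 3: c = 2 > log_5(14) = 1.6397
T(n) = O(n^2) = O(n^2)

For T(n) = 14T(n/5) + O(n^2): log_5(14) = 1.6397. This is Case 3 of the Master Theorem (c > log_b(a), work dominated by root), giving O(n^2).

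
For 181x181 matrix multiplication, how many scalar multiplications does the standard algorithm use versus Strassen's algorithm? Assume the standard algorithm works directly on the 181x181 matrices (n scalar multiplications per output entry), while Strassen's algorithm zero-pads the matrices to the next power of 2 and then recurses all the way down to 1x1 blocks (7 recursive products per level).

Matrix multiplication for 181x181 matrices:

Strassen's algorithm requires power-of-2 dimensions. Pad 181x181 to 256x256 (next power of 2).

Standard algorithm: 181^3 = 5929741 multiplications
Strassen's algorithm: 7^(log2(256)) = 7^8 = 5764801 multiplications
Savings: 5929741 - 5764801 = 164940 multiplications

Standard: 5929741 multiplications (181^3). Strassen: 5764801 multiplications (7^8, after padding to 256x256). Strassen reduces 8 recursive multiplications to 7 at each level.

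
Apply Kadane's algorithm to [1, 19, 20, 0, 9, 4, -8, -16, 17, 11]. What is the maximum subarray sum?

Using Kadane's algorithm on [1, 19, 20, 0, 9, 4, -8, -16, 17, 11]:

Scanning through the array:
Position 1 (value 19): max_ending_here = 20, max_so_far = 20
Position 2 (value 20): max_ending_here = 40, max_so_far = 40
Position 3 (value 0): max_ending_here = 40, max_so_far = 40
Position 4 (value 9): max_ending_here = 49, max_so_far = 49
Position 5 (value 4): max_ending_here = 53, max_so_far = 53
Position 6 (value -8): max_ending_here = 45, max_so_far = 53
Position 7 (value -16): max_ending_here = 29, max_so_far = 53
Position 8 (value 17): max_ending_here = 46, max_so_far = 53
Position 9 (value 11): max_ending_here = 57, max_so_far = 57

Maximum subarray: [1, 19, 20, 0, 9, 4, -8, -16, 17, 11]
Maximum sum: 57

The maximum subarray is [1, 19, 20, 0, 9, 4, -8, -16, 17, 11] with sum 57. This subarray runs from index 0 to index 9.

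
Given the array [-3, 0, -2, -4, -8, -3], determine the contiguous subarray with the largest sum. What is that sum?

Using Kadane's algorithm on [-3, 0, -2, -4, -8, -3]:

Scanning through the array:
Position 1 (value 0): max_ending_here = 0, max_so_far = 0
Position 2 (value -2): max_ending_here = -2, max_so_far = 0
Position 3 (value -4): max_ending_here = -4, max_so_far = 0
Position 4 (value -8): max_ending_here = -8, max_so_far = 0
Position 5 (value -3): max_ending_here = -3, max_so_far = 0

Maximum subarray: [0]
Maximum sum: 0

The maximum subarray is [0] with sum 0. This subarray runs from index 1 to index 1.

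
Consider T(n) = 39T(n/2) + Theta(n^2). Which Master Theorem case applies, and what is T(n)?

Master Theorem for T(n) = 39T(n/2) + O(n^2):

a = 39, b = 2, c = 2
log_b(a) = log_2(39) = 5.2854

Case 1: c = 2 < log_2(39) = 5.2854
T(n) = O(n^(log_2 39))

For T(n) = 39T(n/2) + O(n^2): log_2(39) = 5.2854. This is Case 1 of the Master Theorem (c < log_b(a), work dominated by leaves), giving O(n^(log_2 39)).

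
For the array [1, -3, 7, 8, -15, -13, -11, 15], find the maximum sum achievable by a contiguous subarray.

Using Kadane's algorithm on [1, -3, 7, 8, -15, -13, -11, 15]:

Scanning through the array:
Position 1 (value -3): max_ending_here = -2, max_so_far = 1
Position 2 (value 7): max_ending_here = 7, max_so_far = 7
Position 3 (value 8): max_ending_here = 15, max_so_far = 15
Position 4 (value -15): max_ending_here = 0, max_so_far = 15
Position 5 (value -13): max_ending_here = -13, max_so_far = 15
Position 6 (value -11): max_ending_here = -11, max_so_far = 15
Position 7 (value 15): max_ending_here = 15, max_so_far = 15

Maximum subarray: [7, 8]
Maximum sum: 15

The maximum subarray is [7, 8] with sum 15. This subarray runs from index 2 to index 3.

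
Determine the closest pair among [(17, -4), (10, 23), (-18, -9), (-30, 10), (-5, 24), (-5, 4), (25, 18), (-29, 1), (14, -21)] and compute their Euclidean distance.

Computing all pairwise distances among 9 points:

d((17, -4), (10, 23)) = 27.8927
d((17, -4), (-18, -9)) = 35.3553
d((17, -4), (-30, 10)) = 49.0408
d((17, -4), (-5, 24)) = 35.609
d((17, -4), (-5, 4)) = 23.4094
d((17, -4), (25, 18)) = 23.4094
d((17, -4), (-29, 1)) = 46.2709
d((17, -4), (14, -21)) = 17.2627
d((10, 23), (-18, -9)) = 42.5206
d((10, 23), (-30, 10)) = 42.0595
d((10, 23), (-5, 24)) = 15.0333
d((10, 23), (-5, 4)) = 24.2074
d((10, 23), (25, 18)) = 15.8114
d((10, 23), (-29, 1)) = 44.7772
d((10, 23), (14, -21)) = 44.1814
d((-18, -9), (-30, 10)) = 22.4722
d((-18, -9), (-5, 24)) = 35.4683
d((-18, -9), (-5, 4)) = 18.3848
d((-18, -9), (25, 18)) = 50.774
d((-18, -9), (-29, 1)) = 14.8661
d((-18, -9), (14, -21)) = 34.176
d((-30, 10), (-5, 24)) = 28.6531
d((-30, 10), (-5, 4)) = 25.7099
d((-30, 10), (25, 18)) = 55.5788
d((-30, 10), (-29, 1)) = 9.0554 <-- minimum
d((-30, 10), (14, -21)) = 53.8238
d((-5, 24), (-5, 4)) = 20.0
d((-5, 24), (25, 18)) = 30.5941
d((-5, 24), (-29, 1)) = 33.2415
d((-5, 24), (14, -21)) = 48.8467
d((-5, 4), (25, 18)) = 33.1059
d((-5, 4), (-29, 1)) = 24.1868
d((-5, 4), (14, -21)) = 31.4006
d((25, 18), (-29, 1)) = 56.6127
d((25, 18), (14, -21)) = 40.5216
d((-29, 1), (14, -21)) = 48.3011

Closest pair: (-30, 10) and (-29, 1) with distance 9.0554

The closest pair is (-30, 10) and (-29, 1) with Euclidean distance 9.0554. For 9 points, brute-force pairwise comparison is shown above. For large n, the divide-and-conquer algorithm (sort by x, recurse on halves, check the dividing strip) achieves O(n log n).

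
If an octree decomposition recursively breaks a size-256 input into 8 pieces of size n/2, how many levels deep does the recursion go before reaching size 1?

For divide and conquer with division factor 2:

Problem sizes at each level:
Level 0: 256
Level 1: 128
Level 2: 64
Level 3: 32
Level 4: 16
Level 5: 8
Level 6: 4
Level 7: 2
Level 8: 1

The root is level 0 and the size-1 base case is level 8 (the tree spans levels 0 through 8, i.e. 9 levels counting the root), so the depth is the number of divisions: log_2(256) = 8

The recursion tree depth is log_2(256) = 8. At each level, the problem size is divided by 2, so it takes 8 divisions to reduce to a base case of size 1. The algorithm makes 8 recursive calls at each level.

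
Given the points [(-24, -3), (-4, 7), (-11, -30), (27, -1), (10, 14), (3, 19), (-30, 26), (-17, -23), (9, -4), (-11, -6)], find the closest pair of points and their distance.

Computing all pairwise distances among 10 points:

d((-24, -3), (-4, 7)) = 22.3607
d((-24, -3), (-11, -30)) = 29.9666
d((-24, -3), (27, -1)) = 51.0392
d((-24, -3), (10, 14)) = 38.0132
d((-24, -3), (3, 19)) = 34.8281
d((-24, -3), (-30, 26)) = 29.6142
d((-24, -3), (-17, -23)) = 21.1896
d((-24, -3), (9, -4)) = 33.0151
d((-24, -3), (-11, -6)) = 13.3417
d((-4, 7), (-11, -30)) = 37.6563
d((-4, 7), (27, -1)) = 32.0156
d((-4, 7), (10, 14)) = 15.6525
d((-4, 7), (3, 19)) = 13.8924
d((-4, 7), (-30, 26)) = 32.2025
d((-4, 7), (-17, -23)) = 32.6956
d((-4, 7), (9, -4)) = 17.0294
d((-4, 7), (-11, -6)) = 14.7648
d((-11, -30), (27, -1)) = 47.8017
d((-11, -30), (10, 14)) = 48.7545
d((-11, -30), (3, 19)) = 50.9608
d((-11, -30), (-30, 26)) = 59.1354
d((-11, -30), (-17, -23)) = 9.2195
d((-11, -30), (9, -4)) = 32.8024
d((-11, -30), (-11, -6)) = 24.0
d((27, -1), (10, 14)) = 22.6716
d((27, -1), (3, 19)) = 31.241
d((27, -1), (-30, 26)) = 63.0714
d((27, -1), (-17, -23)) = 49.1935
d((27, -1), (9, -4)) = 18.2483
d((27, -1), (-11, -6)) = 38.3275
d((10, 14), (3, 19)) = 8.6023 <-- minimum
d((10, 14), (-30, 26)) = 41.7612
d((10, 14), (-17, -23)) = 45.8039
d((10, 14), (9, -4)) = 18.0278
d((10, 14), (-11, -6)) = 29.0
d((3, 19), (-30, 26)) = 33.7343
d((3, 19), (-17, -23)) = 46.5188
d((3, 19), (9, -4)) = 23.7697
d((3, 19), (-11, -6)) = 28.6531
d((-30, 26), (-17, -23)) = 50.6952
d((-30, 26), (9, -4)) = 49.2037
d((-30, 26), (-11, -6)) = 37.2156
d((-17, -23), (9, -4)) = 32.2025
d((-17, -23), (-11, -6)) = 18.0278
d((9, -4), (-11, -6)) = 20.0998

Closest pair: (10, 14) and (3, 19) with distance 8.6023

The closest pair is (10, 14) and (3, 19) with Euclidean distance 8.6023. For 10 points, brute-force pairwise comparison is shown above. For large n, the divide-and-conquer algorithm (sort by x, recurse on halves, check the dividing strip) achieves O(n log n).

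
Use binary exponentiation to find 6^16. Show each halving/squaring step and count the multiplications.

Computing 6^16 by squaring (build up from 6^1; each line after the first costs one multiplication):

6^1 = 6
6^2 = (6^1)^2 = 6^2 = 36
6^4 = (6^2)^2 = 36^2 = 1296
6^8 = (6^4)^2 = 1296^2 = 1679616
6^16 = (6^8)^2 = 1679616^2 = 2821109907456

Result: 2821109907456
Multiplications needed: 4 (4 lines after 6^1)

6^16 = 2821109907456. Using exponentiation by squaring, this requires 4 multiplications. The key idea: if the exponent is even, square the half-power; if odd, multiply by the base once.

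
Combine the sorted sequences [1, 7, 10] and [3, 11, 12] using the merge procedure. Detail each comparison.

Merging process:

Compare 1 vs 3: take 1 from left. Merged: [1]
Compare 7 vs 3: take 3 from right. Merged: [1, 3]
Compare 7 vs 11: take 7 from left. Merged: [1, 3, 7]
Compare 10 vs 11: take 10 from left. Merged: [1, 3, 7, 10]
Append remaining from right: [11, 12]. Merged: [1, 3, 7, 10, 11, 12]

Final merged array: [1, 3, 7, 10, 11, 12]
Total comparisons: 4

The merged array is [1, 3, 7, 10, 11, 12], requiring 4 comparisons. The merge step runs in O(n) time where n is the total number of elements.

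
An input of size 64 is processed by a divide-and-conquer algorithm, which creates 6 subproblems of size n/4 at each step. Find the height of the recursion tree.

For divide and conquer with division factor 4:

Problem sizes at each level:
Level 0: 64
Level 1: 16
Level 2: 4
Level 3: 1

The root is level 0 and the size-1 base case is level 3 (the tree spans levels 0 through 3, i.e. 4 levels counting the root), so the depth is the number of divisions: log_4(64) = 3

The recursion tree depth is log_4(64) = 3. At each level, the problem size is divided by 4, so it takes 3 divisions to reduce to a base case of size 1. The algorithm makes 6 recursive calls at each level.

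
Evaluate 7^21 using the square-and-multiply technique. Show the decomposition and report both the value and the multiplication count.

Computing 7^21 by squaring (build up from 7^1; each line after the first costs one multiplication):

7^1 = 7
7^2 = (7^1)^2 = 7^2 = 49
7^4 = (7^2)^2 = 49^2 = 2401
7^5 = 7 * 7^4 = 7 * 2401 = 16807
7^10 = (7^5)^2 = 16807^2 = 282475249
7^20 = (7^10)^2 = 282475249^2 = 79792266297612001
7^21 = 7 * 7^20 = 7 * 79792266297612001 = 558545864083284007

Result: 558545864083284007
Multiplications needed: 6 (6 lines after 7^1)

7^21 = 558545864083284007. Using exponentiation by squaring, this requires 6 multiplications. The key idea: if the exponent is even, square the half-power; if odd, multiply by the base once.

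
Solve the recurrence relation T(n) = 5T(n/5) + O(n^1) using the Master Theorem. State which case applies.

Master Theorem for T(n) = 5T(n/5) + O(n^1):

a = 5, b = 5, c = 1
log_b(a) = log_5(5) = 1.0000

Case 2: c = 1 = log_5(5) = 1.0000
T(n) = O(n^1 log n) = O(n log n)

For T(n) = 5T(n/5) + O(n^1): log_5(5) = 1.0000. This is Case 2 of the Master Theorem (c = log_b(a), equal work at all levels), giving O(n log n).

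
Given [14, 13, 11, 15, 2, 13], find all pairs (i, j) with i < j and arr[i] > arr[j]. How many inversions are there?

Finding inversions in [14, 13, 11, 15, 2, 13]:

(0, 1): arr[0]=14 > arr[1]=13
(0, 2): arr[0]=14 > arr[2]=11
(0, 4): arr[0]=14 > arr[4]=2
(0, 5): arr[0]=14 > arr[5]=13
(1, 2): arr[1]=13 > arr[2]=11
(1, 4): arr[1]=13 > arr[4]=2
(2, 4): arr[2]=11 > arr[4]=2
(3, 4): arr[3]=15 > arr[4]=2
(3, 5): arr[3]=15 > arr[5]=13

Total inversions: 9

The array has 9 inversion(s): (0,1), (0,2), (0,4), (0,5), (1,2), (1,4), (2,4), (3,4), (3,5). Each pair (i,j) satisfies i < j and arr[i] > arr[j].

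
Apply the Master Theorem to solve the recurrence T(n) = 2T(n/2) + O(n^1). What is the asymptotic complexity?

Master Theorem for T(n) = 2T(n/2) + O(n^1):

a = 2, b = 2, c = 1
log_b(a) = log_2(2) = 1.0000

Case 2: c = 1 = log_2(2) = 1.0000
T(n) = O(n^1 log n) = O(n log n)

For T(n) = 2T(n/2) + O(n^1): log_2(2) = 1.0000. This is Case 2 of the Master Theorem (c = log_b(a), equal work at all levels), giving O(n log n).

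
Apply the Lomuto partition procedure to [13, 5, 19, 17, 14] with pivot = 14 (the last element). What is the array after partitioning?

Lomuto partition with pivot = 14:

Initial array: [13, 5, 19, 17, 14]

arr[0]=13 <= 14: swap with position 0, array becomes [13, 5, 19, 17, 14]
arr[1]=5 <= 14: swap with position 1, array becomes [13, 5, 19, 17, 14]
arr[2]=19 > 14: no swap
arr[3]=17 > 14: no swap

Place pivot at position 2: [13, 5, 14, 17, 19]
Pivot position: 2

After partitioning with pivot 14, the array becomes [13, 5, 14, 17, 19]. The pivot is placed at index 2. All elements to the left of the pivot are <= 14, and all elements to the right are > 14.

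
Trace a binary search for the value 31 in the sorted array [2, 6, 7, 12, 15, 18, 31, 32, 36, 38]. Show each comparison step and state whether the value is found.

Binary search for 31 in [2, 6, 7, 12, 15, 18, 31, 32, 36, 38]:

lo=0, hi=9, mid=4, arr[mid]=15 -> 15 < 31, search right half
lo=5, hi=9, mid=7, arr[mid]=32 -> 32 > 31, search left half
lo=5, hi=6, mid=5, arr[mid]=18 -> 18 < 31, search right half
lo=6, hi=6, mid=6, arr[mid]=31 -> Found target at index 6!

Binary search finds 31 at index 6 after 4 comparisons. The search repeatedly halves the search space by comparing with the middle element.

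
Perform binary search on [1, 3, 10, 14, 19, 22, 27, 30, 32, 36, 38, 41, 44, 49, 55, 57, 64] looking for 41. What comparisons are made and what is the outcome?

Binary search for 41 in [1, 3, 10, 14, 19, 22, 27, 30, 32, 36, 38, 41, 44, 49, 55, 57, 64]:

lo=0, hi=16, mid=8, arr[mid]=32 -> 32 < 41, search right half
lo=9, hi=16, mid=12, arr[mid]=44 -> 44 > 41, search left half
lo=9, hi=11, mid=10, arr[mid]=38 -> 38 < 41, search right half
lo=11, hi=11, mid=11, arr[mid]=41 -> Found target at index 11!

Binary search finds 41 at index 11 after 4 comparisons. The search repeatedly halves the search space by comparing with the middle element.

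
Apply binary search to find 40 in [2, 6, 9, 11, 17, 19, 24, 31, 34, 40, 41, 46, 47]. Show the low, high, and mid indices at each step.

Binary search for 40 in [2, 6, 9, 11, 17, 19, 24, 31, 34, 40, 41, 46, 47]:

lo=0, hi=12, mid=6, arr[mid]=24 -> 24 < 40, search right half
lo=7, hi=12, mid=9, arr[mid]=40 -> Found target at index 9!

Binary search finds 40 at index 9 after 2 comparisons. The search repeatedly halves the search space by comparing with the middle element.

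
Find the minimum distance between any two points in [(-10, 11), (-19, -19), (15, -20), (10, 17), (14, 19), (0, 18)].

Computing all pairwise distances among 6 points:

d((-10, 11), (-19, -19)) = 31.3209
d((-10, 11), (15, -20)) = 39.8246
d((-10, 11), (10, 17)) = 20.8806
d((-10, 11), (14, 19)) = 25.2982
d((-10, 11), (0, 18)) = 12.2066
d((-19, -19), (15, -20)) = 34.0147
d((-19, -19), (10, 17)) = 46.2277
d((-19, -19), (14, 19)) = 50.3289
d((-19, -19), (0, 18)) = 41.5933
d((15, -20), (10, 17)) = 37.3363
d((15, -20), (14, 19)) = 39.0128
d((15, -20), (0, 18)) = 40.8534
d((10, 17), (14, 19)) = 4.4721 <-- minimum
d((10, 17), (0, 18)) = 10.0499
d((14, 19), (0, 18)) = 14.0357

Closest pair: (10, 17) and (14, 19) with distance 4.4721

The closest pair is (10, 17) and (14, 19) with Euclidean distance 4.4721. For 6 points, brute-force pairwise comparison is shown above. For large n, the divide-and-conquer algorithm (sort by x, recurse on halves, check the dividing strip) achieves O(n log n).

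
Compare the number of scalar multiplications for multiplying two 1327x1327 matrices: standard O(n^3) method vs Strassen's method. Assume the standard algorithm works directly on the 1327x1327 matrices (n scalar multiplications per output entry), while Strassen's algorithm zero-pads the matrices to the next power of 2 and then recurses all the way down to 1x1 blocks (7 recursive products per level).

Matrix multiplication for 1327x1327 matrices:

Strassen's algorithm requires power-of-2 dimensions. Pad 1327x1327 to 2048x2048 (next power of 2).

Standard algorithm: 1327^3 = 2336752783 multiplications
Strassen's algorithm: 7^(log2(2048)) = 7^11 = 1977326743 multiplications
Savings: 2336752783 - 1977326743 = 359426040 multiplications

Standard: 2336752783 multiplications (1327^3). Strassen: 1977326743 multiplications (7^11, after padding to 2048x2048). Strassen reduces 8 recursive multiplications to 7 at each level.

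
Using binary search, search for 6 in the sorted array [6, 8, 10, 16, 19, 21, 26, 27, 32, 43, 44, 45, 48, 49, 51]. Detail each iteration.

Binary search for 6 in [6, 8, 10, 16, 19, 21, 26, 27, 32, 43, 44, 45, 48, 49, 51]:

lo=0, hi=14, mid=7, arr[mid]=27 -> 27 > 6, search left half
lo=0, hi=6, mid=3, arr[mid]=16 -> 16 > 6, search left half
lo=0, hi=2, mid=1, arr[mid]=8 -> 8 > 6, search left half
lo=0, hi=0, mid=0, arr[mid]=6 -> Found target at index 0!

Binary search finds 6 at index 0 after 4 comparisons. The search repeatedly halves the search space by comparing with the middle element.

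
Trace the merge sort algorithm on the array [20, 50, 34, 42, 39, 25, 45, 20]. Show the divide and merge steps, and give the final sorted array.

Merge sort trace:

Split: [20, 50, 34, 42, 39, 25, 45, 20] -> [20, 50, 34, 42] and [39, 25, 45, 20]
  Split: [20, 50, 34, 42] -> [20, 50] and [34, 42]
    Split: [20, 50] -> [20] and [50]
    Merge: [20] + [50] -> [20, 50]
    Split: [34, 42] -> [34] and [42]
    Merge: [34] + [42] -> [34, 42]
  Merge: [20, 50] + [34, 42] -> [20, 34, 42, 50]
  Split: [39, 25, 45, 20] -> [39, 25] and [45, 20]
    Split: [39, 25] -> [39] and [25]
    Merge: [39] + [25] -> [25, 39]
    Split: [45, 20] -> [45] and [20]
    Merge: [45] + [20] -> [20, 45]
  Merge: [25, 39] + [20, 45] -> [20, 25, 39, 45]
Merge: [20, 34, 42, 50] + [20, 25, 39, 45] -> [20, 20, 25, 34, 39, 42, 45, 50]

Final sorted array: [20, 20, 25, 34, 39, 42, 45, 50]

The merge sort proceeds by recursively splitting the array and merging sorted halves.
After all merges, the sorted array is [20, 20, 25, 34, 39, 42, 45, 50].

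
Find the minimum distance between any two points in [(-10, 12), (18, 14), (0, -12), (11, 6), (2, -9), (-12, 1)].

Computing all pairwise distances among 6 points:

d((-10, 12), (18, 14)) = 28.0713
d((-10, 12), (0, -12)) = 26.0
d((-10, 12), (11, 6)) = 21.8403
d((-10, 12), (2, -9)) = 24.1868
d((-10, 12), (-12, 1)) = 11.1803
d((18, 14), (0, -12)) = 31.6228
d((18, 14), (11, 6)) = 10.6301
d((18, 14), (2, -9)) = 28.0179
d((18, 14), (-12, 1)) = 32.6956
d((0, -12), (11, 6)) = 21.095
d((0, -12), (2, -9)) = 3.6056 <-- minimum
d((0, -12), (-12, 1)) = 17.6918
d((11, 6), (2, -9)) = 17.4929
d((11, 6), (-12, 1)) = 23.5372
d((2, -9), (-12, 1)) = 17.2047

Closest pair: (0, -12) and (2, -9) with distance 3.6056

The closest pair is (0, -12) and (2, -9) with Euclidean distance 3.6056. For 6 points, brute-force pairwise comparison is shown above. For large n, the divide-and-conquer algorithm (sort by x, recurse on halves, check the dividing strip) achieves O(n log n).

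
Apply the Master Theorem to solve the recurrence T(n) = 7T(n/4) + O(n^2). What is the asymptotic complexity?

Master Theorem for T(n) = 7T(n/4) + O(n^2):

a = 7, b = 4, c = 2
log_b(a) = log_4(7) = 1.4037

Case 3: c = 2 > log_4(7) = 1.4037
T(n) = O(n^2) = O(n^2)

For T(n) = 7T(n/4) + O(n^2): log_4(7) = 1.4037. This is Case 3 of the Master Theorem (c > log_b(a), work dominated by root), giving O(n^2).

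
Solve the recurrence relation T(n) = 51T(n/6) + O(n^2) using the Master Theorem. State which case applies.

Master Theorem for T(n) = 51T(n/6) + O(n^2):

a = 51, b = 6, c = 2
log_b(a) = log_6(51) = 2.1944

Case 1: c = 2 < log_6(51) = 2.1944
T(n) = O(n^(log_6 51))

For T(n) = 51T(n/6) + O(n^2): log_6(51) = 2.1944. This is Case 1 of the Master Theorem (c < log_b(a), work dominated by leaves), giving O(n^(log_6 51)).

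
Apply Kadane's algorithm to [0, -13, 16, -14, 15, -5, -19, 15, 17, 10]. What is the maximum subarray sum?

Using Kadane's algorithm on [0, -13, 16, -14, 15, -5, -19, 15, 17, 10]:

Scanning through the array:
Position 1 (value -13): max_ending_here = -13, max_so_far = 0
Position 2 (value 16): max_ending_here = 16, max_so_far = 16
Position 3 (value -14): max_ending_here = 2, max_so_far = 16
Position 4 (value 15): max_ending_here = 17, max_so_far = 17
Position 5 (value -5): max_ending_here = 12, max_so_far = 17
Position 6 (value -19): max_ending_here = -7, max_so_far = 17
Position 7 (value 15): max_ending_here = 15, max_so_far = 17
Position 8 (value 17): max_ending_here = 32, max_so_far = 32
Position 9 (value 10): max_ending_here = 42, max_so_far = 42

Maximum subarray: [15, 17, 10]
Maximum sum: 42

The maximum subarray is [15, 17, 10] with sum 42. This subarray runs from index 7 to index 9.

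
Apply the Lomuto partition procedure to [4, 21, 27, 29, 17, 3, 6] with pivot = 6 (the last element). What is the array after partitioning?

Lomuto partition with pivot = 6:

Initial array: [4, 21, 27, 29, 17, 3, 6]

arr[0]=4 <= 6: swap with position 0, array becomes [4, 21, 27, 29, 17, 3, 6]
arr[1]=21 > 6: no swap
arr[2]=27 > 6: no swap
arr[3]=29 > 6: no swap
arr[4]=17 > 6: no swap
arr[5]=3 <= 6: swap with position 1, array becomes [4, 3, 27, 29, 17, 21, 6]

Place pivot at position 2: [4, 3, 6, 29, 17, 21, 27]
Pivot position: 2

After partitioning with pivot 6, the array becomes [4, 3, 6, 29, 17, 21, 27]. The pivot is placed at index 2. All elements to the left of the pivot are <= 6, and all elements to the right are > 6.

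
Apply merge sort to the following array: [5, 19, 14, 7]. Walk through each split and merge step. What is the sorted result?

Merge sort trace:

Split: [5, 19, 14, 7] -> [5, 19] and [14, 7]
  Split: [5, 19] -> [5] and [19]
  Merge: [5] + [19] -> [5, 19]
  Split: [14, 7] -> [14] and [7]
  Merge: [14] + [7] -> [7, 14]
Merge: [5, 19] + [7, 14] -> [5, 7, 14, 19]

Final sorted array: [5, 7, 14, 19]

The merge sort proceeds by recursively splitting the array and merging sorted halves.
After all merges, the sorted array is [5, 7, 14, 19].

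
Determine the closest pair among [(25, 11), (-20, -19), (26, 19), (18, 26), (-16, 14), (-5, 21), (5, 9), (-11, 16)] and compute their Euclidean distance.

Computing all pairwise distances among 8 points:

d((25, 11), (-20, -19)) = 54.0833
d((25, 11), (26, 19)) = 8.0623
d((25, 11), (18, 26)) = 16.5529
d((25, 11), (-16, 14)) = 41.1096
d((25, 11), (-5, 21)) = 31.6228
d((25, 11), (5, 9)) = 20.0998
d((25, 11), (-11, 16)) = 36.3456
d((-20, -19), (26, 19)) = 59.6657
d((-20, -19), (18, 26)) = 58.8982
d((-20, -19), (-16, 14)) = 33.2415
d((-20, -19), (-5, 21)) = 42.72
d((-20, -19), (5, 9)) = 37.5366
d((-20, -19), (-11, 16)) = 36.1386
d((26, 19), (18, 26)) = 10.6301
d((26, 19), (-16, 14)) = 42.2966
d((26, 19), (-5, 21)) = 31.0644
d((26, 19), (5, 9)) = 23.2594
d((26, 19), (-11, 16)) = 37.1214
d((18, 26), (-16, 14)) = 36.0555
d((18, 26), (-5, 21)) = 23.5372
d((18, 26), (5, 9)) = 21.4009
d((18, 26), (-11, 16)) = 30.6757
d((-16, 14), (-5, 21)) = 13.0384
d((-16, 14), (5, 9)) = 21.587
d((-16, 14), (-11, 16)) = 5.3852 <-- minimum
d((-5, 21), (5, 9)) = 15.6205
d((-5, 21), (-11, 16)) = 7.8102
d((5, 9), (-11, 16)) = 17.4642

Closest pair: (-16, 14) and (-11, 16) with distance 5.3852

The closest pair is (-16, 14) and (-11, 16) with Euclidean distance 5.3852. For 8 points, brute-force pairwise comparison is shown above. For large n, the divide-and-conquer algorithm (sort by x, recurse on halves, check the dividing strip) achieves O(n log n).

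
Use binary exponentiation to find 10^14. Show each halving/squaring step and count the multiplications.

Computing 10^14 by squaring (build up from 10^1; each line after the first costs one multiplication):

10^1 = 10
10^2 = (10^1)^2 = 10^2 = 100
10^3 = 10 * 10^2 = 10 * 100 = 1000
10^6 = (10^3)^2 = 1000^2 = 1000000
10^7 = 10 * 10^6 = 10 * 1000000 = 10000000
10^14 = (10^7)^2 = 10000000^2 = 100000000000000

Result: 100000000000000
Multiplications needed: 5 (5 lines after 10^1)

10^14 = 100000000000000. Using exponentiation by squaring, this requires 5 multiplications. The key idea: if the exponent is even, square the half-power; if odd, multiply by the base once.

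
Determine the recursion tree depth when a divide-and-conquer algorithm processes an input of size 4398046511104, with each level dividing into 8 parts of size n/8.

For divide and conquer with division factor 8:

Problem sizes at each level:
Level 0: 4398046511104
Level 1: 549755813888
Level 2: 68719476736
Level 3: 8589934592
Level 4: 1073741824
Level 5: 134217728
Level 6: 16777216
Level 7: 2097152
Level 8: 262144
Level 9: 32768
Level 10: 4096
Level 11: 512
Level 12: 64
Level 13: 8
Level 14: 1

The root is level 0 and the size-1 base case is level 14 (the tree spans levels 0 through 14, i.e. 15 levels counting the root), so the depth is the number of divisions: log_8(4398046511104) = 14

The recursion tree depth is log_8(4398046511104) = 14. At each level, the problem size is divided by 8, so it takes 14 divisions to reduce to a base case of size 1. The algorithm makes 8 recursive calls at each level.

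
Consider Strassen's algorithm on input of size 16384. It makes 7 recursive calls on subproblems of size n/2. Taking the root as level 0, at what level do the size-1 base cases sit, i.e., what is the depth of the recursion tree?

For divide and conquer with division factor 2:

Problem sizes at each level:
Level 0: 16384
Level 1: 8192
Level 2: 4096
Level 3: 2048
Level 4: 1024
Level 5: 512
Level 6: 256
Level 7: 128
Level 8: 64
Level 9: 32
Level 10: 16
Level 11: 8
Level 12: 4
Level 13: 2
Level 14: 1

The root is level 0 and the size-1 base case is level 14 (the tree spans levels 0 through 14, i.e. 15 levels counting the root), so the depth is the number of divisions: log_2(16384) = 14

The recursion tree depth is log_2(16384) = 14. At each level, the problem size is divided by 2, so it takes 14 divisions to reduce to a base case of size 1. The algorithm makes 7 recursive calls at each level.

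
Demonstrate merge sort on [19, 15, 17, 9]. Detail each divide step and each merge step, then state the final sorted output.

Merge sort trace:

Split: [19, 15, 17, 9] -> [19, 15] and [17, 9]
  Split: [19, 15] -> [19] and [15]
  Merge: [19] + [15] -> [15, 19]
  Split: [17, 9] -> [17] and [9]
  Merge: [17] + [9] -> [9, 17]
Merge: [15, 19] + [9, 17] -> [9, 15, 17, 19]

Final sorted array: [9, 15, 17, 19]

The merge sort proceeds by recursively splitting the array and merging sorted halves.
After all merges, the sorted array is [9, 15, 17, 19].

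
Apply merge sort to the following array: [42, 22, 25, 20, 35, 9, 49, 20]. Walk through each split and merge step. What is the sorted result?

Merge sort trace:

Split: [42, 22, 25, 20, 35, 9, 49, 20] -> [42, 22, 25, 20] and [35, 9, 49, 20]
  Split: [42, 22, 25, 20] -> [42, 22] and [25, 20]
    Split: [42, 22] -> [42] and [22]
    Merge: [42] + [22] -> [22, 42]
    Split: [25, 20] -> [25] and [20]
    Merge: [25] + [20] -> [20, 25]
  Merge: [22, 42] + [20, 25] -> [20, 22, 25, 42]
  Split: [35, 9, 49, 20] -> [35, 9] and [49, 20]
    Split: [35, 9] -> [35] and [9]
    Merge: [35] + [9] -> [9, 35]
    Split: [49, 20] -> [49] and [20]
    Merge: [49] + [20] -> [20, 49]
  Merge: [9, 35] + [20, 49] -> [9, 20, 35, 49]
Merge: [20, 22, 25, 42] + [9, 20, 35, 49] -> [9, 20, 20, 22, 25, 35, 42, 49]

Final sorted array: [9, 20, 20, 22, 25, 35, 42, 49]

The merge sort proceeds by recursively splitting the array and merging sorted halves.
After all merges, the sorted array is [9, 20, 20, 22, 25, 35, 42, 49].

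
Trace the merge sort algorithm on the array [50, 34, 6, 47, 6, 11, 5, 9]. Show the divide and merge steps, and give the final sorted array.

Merge sort trace:

Split: [50, 34, 6, 47, 6, 11, 5, 9] -> [50, 34, 6, 47] and [6, 11, 5, 9]
  Split: [50, 34, 6, 47] -> [50, 34] and [6, 47]
    Split: [50, 34] -> [50] and [34]
    Merge: [50] + [34] -> [34, 50]
    Split: [6, 47] -> [6] and [47]
    Merge: [6] + [47] -> [6, 47]
  Merge: [34, 50] + [6, 47] -> [6, 34, 47, 50]
  Split: [6, 11, 5, 9] -> [6, 11] and [5, 9]
    Split: [6, 11] -> [6] and [11]
    Merge: [6] + [11] -> [6, 11]
    Split: [5, 9] -> [5] and [9]
    Merge: [5] + [9] -> [5, 9]
  Merge: [6, 11] + [5, 9] -> [5, 6, 9, 11]
Merge: [6, 34, 47, 50] + [5, 6, 9, 11] -> [5, 6, 6, 9, 11, 34, 47, 50]

Final sorted array: [5, 6, 6, 9, 11, 34, 47, 50]

The merge sort proceeds by recursively splitting the array and merging sorted halves.
After all merges, the sorted array is [5, 6, 6, 9, 11, 34, 47, 50].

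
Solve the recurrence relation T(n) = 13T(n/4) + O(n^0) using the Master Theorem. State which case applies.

Master Theorem for T(n) = 13T(n/4) + O(n^0):

a = 13, b = 4, c = 0
log_b(a) = log_4(13) = 1.8502

Case 1: c = 0 < log_4(13) = 1.8502
T(n) = O(n^(log_4 13))

For T(n) = 13T(n/4) + O(n^0): log_4(13) = 1.8502. This is Case 1 of the Master Theorem (c < log_b(a), work dominated by leaves), giving O(n^(log_4 13)).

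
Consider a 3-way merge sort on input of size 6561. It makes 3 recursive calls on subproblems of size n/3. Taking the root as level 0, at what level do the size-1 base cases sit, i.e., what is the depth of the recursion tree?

For divide and conquer with division factor 3:

Problem sizes at each level:
Level 0: 6561
Level 1: 2187
Level 2: 729
Level 3: 243
Level 4: 81
Level 5: 27
Level 6: 9
Level 7: 3
Level 8: 1

The root is level 0 and the size-1 base case is level 8 (the tree spans levels 0 through 8, i.e. 9 levels counting the root), so the depth is the number of divisions: log_3(6561) = 8

The recursion tree depth is log_3(6561) = 8. At each level, the problem size is divided by 3, so it takes 8 divisions to reduce to a base case of size 1. The algorithm makes 3 recursive calls at each level.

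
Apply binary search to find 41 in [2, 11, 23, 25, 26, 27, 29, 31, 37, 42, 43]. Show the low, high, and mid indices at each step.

Binary search for 41 in [2, 11, 23, 25, 26, 27, 29, 31, 37, 42, 43]:

lo=0, hi=10, mid=5, arr[mid]=27 -> 27 < 41, search right half
lo=6, hi=10, mid=8, arr[mid]=37 -> 37 < 41, search right half
lo=9, hi=10, mid=9, arr[mid]=42 -> 42 > 41, search left half
lo=9 > hi=8, target 41 not found

Binary search determines that 41 is not in the array after 3 comparisons. The search space was exhausted without finding the target.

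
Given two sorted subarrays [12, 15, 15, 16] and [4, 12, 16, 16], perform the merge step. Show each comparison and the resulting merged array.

Merging process:

Compare 12 vs 4: take 4 from right. Merged: [4]
Compare 12 vs 12: take 12 from left. Merged: [4, 12]
Compare 15 vs 12: take 12 from right. Merged: [4, 12, 12]
Compare 15 vs 16: take 15 from left. Merged: [4, 12, 12, 15]
Compare 15 vs 16: take 15 from left. Merged: [4, 12, 12, 15, 15]
Compare 16 vs 16: take 16 from left. Merged: [4, 12, 12, 15, 15, 16]
Append remaining from right: [16, 16]. Merged: [4, 12, 12, 15, 15, 16, 16, 16]

Final merged array: [4, 12, 12, 15, 15, 16, 16, 16]
Total comparisons: 6

The merged array is [4, 12, 12, 15, 15, 16, 16, 16], requiring 6 comparisons. The merge step runs in O(n) time where n is the total number of elements.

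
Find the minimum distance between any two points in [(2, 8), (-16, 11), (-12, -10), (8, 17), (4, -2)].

Computing all pairwise distances among 5 points:

d((2, 8), (-16, 11)) = 18.2483
d((2, 8), (-12, -10)) = 22.8035
d((2, 8), (8, 17)) = 10.8167
d((2, 8), (4, -2)) = 10.198 <-- minimum
d((-16, 11), (-12, -10)) = 21.3776
d((-16, 11), (8, 17)) = 24.7386
d((-16, 11), (4, -2)) = 23.8537
d((-12, -10), (8, 17)) = 33.6006
d((-12, -10), (4, -2)) = 17.8885
d((8, 17), (4, -2)) = 19.4165

Closest pair: (2, 8) and (4, -2) with distance 10.198

The closest pair is (2, 8) and (4, -2) with Euclidean distance 10.198. For 5 points, brute-force pairwise comparison is shown above. For large n, the divide-and-conquer algorithm (sort by x, recurse on halves, check the dividing strip) achieves O(n log n).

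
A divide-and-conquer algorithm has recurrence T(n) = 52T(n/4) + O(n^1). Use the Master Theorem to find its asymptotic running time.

Master Theorem for T(n) = 52T(n/4) + O(n^1):

a = 52, b = 4, c = 1
log_b(a) = log_4(52) = 2.8502

Case 1: c = 1 < log_4(52) = 2.8502
T(n) = O(n^(log_4 52))

For T(n) = 52T(n/4) + O(n^1): log_4(52) = 2.8502. This is Case 1 of the Master Theorem (c < log_b(a), work dominated by leaves), giving O(n^(log_4 52)).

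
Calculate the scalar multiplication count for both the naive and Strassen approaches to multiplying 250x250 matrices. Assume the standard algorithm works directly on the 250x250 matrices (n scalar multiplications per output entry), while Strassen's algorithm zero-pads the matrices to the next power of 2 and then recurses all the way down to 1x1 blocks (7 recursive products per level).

Matrix multiplication for 250x250 matrices:

Strassen's algorithm requires power-of-2 dimensions. Pad 250x250 to 256x256 (next power of 2).

Standard algorithm: 250^3 = 15625000 multiplications
Strassen's algorithm: 7^(log2(256)) = 7^8 = 5764801 multiplications
Savings: 15625000 - 5764801 = 9860199 multiplications

Standard: 15625000 multiplications (250^3). Strassen: 5764801 multiplications (7^8, after padding to 256x256). Strassen reduces 8 recursive multiplications to 7 at each level.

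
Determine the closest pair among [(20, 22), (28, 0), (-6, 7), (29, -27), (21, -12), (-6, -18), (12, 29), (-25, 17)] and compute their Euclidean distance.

Computing all pairwise distances among 8 points:

d((20, 22), (28, 0)) = 23.4094
d((20, 22), (-6, 7)) = 30.0167
d((20, 22), (29, -27)) = 49.8197
d((20, 22), (21, -12)) = 34.0147
d((20, 22), (-6, -18)) = 47.7074
d((20, 22), (12, 29)) = 10.6301 <-- minimum
d((20, 22), (-25, 17)) = 45.2769
d((28, 0), (-6, 7)) = 34.7131
d((28, 0), (29, -27)) = 27.0185
d((28, 0), (21, -12)) = 13.8924
d((28, 0), (-6, -18)) = 38.4708
d((28, 0), (12, 29)) = 33.121
d((28, 0), (-25, 17)) = 55.6597
d((-6, 7), (29, -27)) = 48.7955
d((-6, 7), (21, -12)) = 33.0151
d((-6, 7), (-6, -18)) = 25.0
d((-6, 7), (12, 29)) = 28.4253
d((-6, 7), (-25, 17)) = 21.4709
d((29, -27), (21, -12)) = 17.0
d((29, -27), (-6, -18)) = 36.1386
d((29, -27), (12, 29)) = 58.5235
d((29, -27), (-25, 17)) = 69.6563
d((21, -12), (-6, -18)) = 27.6586
d((21, -12), (12, 29)) = 41.9762
d((21, -12), (-25, 17)) = 54.3783
d((-6, -18), (12, 29)) = 50.3289
d((-6, -18), (-25, 17)) = 39.8246
d((12, 29), (-25, 17)) = 38.8973

Closest pair: (20, 22) and (12, 29) with distance 10.6301

The closest pair is (20, 22) and (12, 29) with Euclidean distance 10.6301. For 8 points, brute-force pairwise comparison is shown above. For large n, the divide-and-conquer algorithm (sort by x, recurse on halves, check the dividing strip) achieves O(n log n).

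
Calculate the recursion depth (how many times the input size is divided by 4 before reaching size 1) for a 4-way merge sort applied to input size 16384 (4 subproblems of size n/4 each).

For divide and conquer with division factor 4:

Problem sizes at each level:
Level 0: 16384
Level 1: 4096
Level 2: 1024
Level 3: 256
Level 4: 64
Level 5: 16
Level 6: 4
Level 7: 1

The root is level 0 and the size-1 base case is level 7 (the tree spans levels 0 through 7, i.e. 8 levels counting the root), so the depth is the number of divisions: log_4(16384) = 7

The recursion tree depth is log_4(16384) = 7. At each level, the problem size is divided by 4, so it takes 7 divisions to reduce to a base case of size 1. The algorithm makes 4 recursive calls at each level.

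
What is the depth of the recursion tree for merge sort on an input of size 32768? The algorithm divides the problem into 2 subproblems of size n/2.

For divide and conquer with division factor 2:

Problem sizes at each level:
Level 0: 32768
Level 1: 16384
Level 2: 8192
Level 3: 4096
Level 4: 2048
Level 5: 1024
Level 6: 512
Level 7: 256
Level 8: 128
Level 9: 64
Level 10: 32
Level 11: 16
Level 12: 8
Level 13: 4
Level 14: 2
Level 15: 1

The root is level 0 and the size-1 base case is level 15 (the tree spans levels 0 through 15, i.e. 16 levels counting the root), so the depth is the number of divisions: log_2(32768) = 15

The recursion tree depth is log_2(32768) = 15. At each level, the problem size is divided by 2, so it takes 15 divisions to reduce to a base case of size 1. The algorithm makes 2 recursive calls at each level.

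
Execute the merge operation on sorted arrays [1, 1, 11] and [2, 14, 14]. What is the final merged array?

Merging process:

Compare 1 vs 2: take 1 from left. Merged: [1]
Compare 1 vs 2: take 1 from left. Merged: [1, 1]
Compare 11 vs 2: take 2 from right. Merged: [1, 1, 2]
Compare 11 vs 14: take 11 from left. Merged: [1, 1, 2, 11]
Append remaining from right: [14, 14]. Merged: [1, 1, 2, 11, 14, 14]

Final merged array: [1, 1, 2, 11, 14, 14]
Total comparisons: 4

The merged array is [1, 1, 2, 11, 14, 14], requiring 4 comparisons. The merge step runs in O(n) time where n is the total number of elements.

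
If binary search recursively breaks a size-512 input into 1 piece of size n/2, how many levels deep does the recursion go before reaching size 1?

For divide and conquer with division factor 2:

Problem sizes at each level:
Level 0: 512
Level 1: 256
Level 2: 128
Level 3: 64
Level 4: 32
Level 5: 16
Level 6: 8
Level 7: 4
Level 8: 2
Level 9: 1

The root is level 0 and the size-1 base case is level 9 (the tree spans levels 0 through 9, i.e. 10 levels counting the root), so the depth is the number of divisions: log_2(512) = 9

The recursion tree depth is log_2(512) = 9. At each level, the problem size is divided by 2, so it takes 9 divisions to reduce to a base case of size 1. The algorithm makes 1 recursive call at each level.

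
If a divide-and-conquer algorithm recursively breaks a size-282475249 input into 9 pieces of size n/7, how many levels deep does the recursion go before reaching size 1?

For divide and conquer with division factor 7:

Problem sizes at each level:
Level 0: 282475249
Level 1: 40353607
Level 2: 5764801
Level 3: 823543
Level 4: 117649
Level 5: 16807
Level 6: 2401
Level 7: 343
Level 8: 49
Level 9: 7
Level 10: 1

The root is level 0 and the size-1 base case is level 10 (the tree spans levels 0 through 10, i.e. 11 levels counting the root), so the depth is the number of divisions: log_7(282475249) = 10

The recursion tree depth is log_7(282475249) = 10. At each level, the problem size is divided by 7, so it takes 10 divisions to reduce to a base case of size 1. The algorithm makes 9 recursive calls at each level.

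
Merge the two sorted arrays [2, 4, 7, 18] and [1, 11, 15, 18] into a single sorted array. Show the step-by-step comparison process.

Merging process:

Compare 2 vs 1: take 1 from right. Merged: [1]
Compare 2 vs 11: take 2 from left. Merged: [1, 2]
Compare 4 vs 11: take 4 from left. Merged: [1, 2, 4]
Compare 7 vs 11: take 7 from left. Merged: [1, 2, 4, 7]
Compare 18 vs 11: take 11 from right. Merged: [1, 2, 4, 7, 11]
Compare 18 vs 15: take 15 from right. Merged: [1, 2, 4, 7, 11, 15]
Compare 18 vs 18: take 18 from left. Merged: [1, 2, 4, 7, 11, 15, 18]
Append remaining from right: [18]. Merged: [1, 2, 4, 7, 11, 15, 18, 18]

Final merged array: [1, 2, 4, 7, 11, 15, 18, 18]
Total comparisons: 7

The merged array is [1, 2, 4, 7, 11, 15, 18, 18], requiring 7 comparisons. The merge step runs in O(n) time where n is the total number of elements.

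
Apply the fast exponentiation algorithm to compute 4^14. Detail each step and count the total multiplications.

Computing 4^14 by squaring (build up from 4^1; each line after the first costs one multiplication):

4^1 = 4
4^2 = (4^1)^2 = 4^2 = 16
4^3 = 4 * 4^2 = 4 * 16 = 64
4^6 = (4^3)^2 = 64^2 = 4096
4^7 = 4 * 4^6 = 4 * 4096 = 16384
4^14 = (4^7)^2 = 16384^2 = 268435456

Result: 268435456
Multiplications needed: 5 (5 lines after 4^1)

4^14 = 268435456. Using exponentiation by squaring, this requires 5 multiplications. The key idea: if the exponent is even, square the half-power; if odd, multiply by the base once.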